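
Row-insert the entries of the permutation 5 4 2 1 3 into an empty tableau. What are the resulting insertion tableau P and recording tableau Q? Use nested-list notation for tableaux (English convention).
P = [[1, 3], [2], [4], [5]], Q = [[1, 5], [2], [3], [4]]

Insert each entry of the permutation into P by Schensted row insertion, recording in Q the position of each new cell.

Insert 5: appended to row 1. P = [[5]].
Insert 4: 4 bumps 5 from row 1; 5 starts row 2. P = [[4], [5]].
Insert 2: 2 bumps 4 from row 1; 4 bumps 5 from row 2; 5 starts row 3. P = [[2], [4], [5]].
Insert 1: 1 bumps 2 from row 1; 2 bumps 4 from row 2; 4 bumps 5 from row 3; 5 starts row 4. P = [[1], [2], [4], [5]].
Insert 3: appended to row 1. P = [[1, 3], [2], [4], [5]].

So P = [[1, 3], [2], [4], [5]], Q = [[1, 5], [2], [3], [4]].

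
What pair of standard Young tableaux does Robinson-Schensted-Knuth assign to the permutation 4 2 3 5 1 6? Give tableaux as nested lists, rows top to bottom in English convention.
Insert each entry of the permutation into P by Schensted row insertion, recording in Q the position of each new cell.

Insert 4: appended to row 1. P = [[4]].
Insert 2: 2 bumps 4 from row 1; 4 starts row 2. P = [[2], [4]].
Insert 3: appended to row 1. P = [[2, 3], [4]].
Insert 5: appended to row 1. P = [[2, 3, 5], [4]].
Insert 1: 1 bumps 2 from row 1; 2 bumps 4 from row 2; 4 starts row 3. P = [[1, 3, 5], [2], [4]].
Insert 6: appended to row 1. P = [[1, 3, 5, 6], [2], [4]].

So P = [[1, 3, 5, 6], [2], [4]], Q = [[1, 3, 4, 6], [2], [5]].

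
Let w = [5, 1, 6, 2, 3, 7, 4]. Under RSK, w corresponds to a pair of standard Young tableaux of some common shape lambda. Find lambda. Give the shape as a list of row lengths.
[4, 3]

Row-insert each entry into an empty tableau.

After inserting 5: P = [[5]].
After inserting 1: P = [[1], [5]].
After inserting 6: P = [[1, 6], [5]].
After inserting 2: P = [[1, 2], [5, 6]].
After inserting 3: P = [[1, 2, 3], [5, 6]].
After inserting 7: P = [[1, 2, 3, 7], [5, 6]].
After inserting 4: P = [[1, 2, 3, 4], [5, 6, 7]].

The final insertion tableau P = [[1, 2, 3, 4], [5, 6, 7]] has shape [4, 3].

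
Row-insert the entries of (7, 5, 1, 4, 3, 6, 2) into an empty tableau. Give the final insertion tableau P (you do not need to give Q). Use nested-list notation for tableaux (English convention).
P = [[1, 2, 6], [3], [4], [5], [7]]

Insert 7: appended to row 1. P = [[7]].
Insert 5: 5 bumps 7 from row 1; 7 starts row 2. P = [[5], [7]].
Insert 1: 1 bumps 5 from row 1; 5 bumps 7 from row 2; 7 starts row 3. P = [[1], [5], [7]].
Insert 4: appended to row 1. P = [[1, 4], [5], [7]].
Insert 3: 3 bumps 4 from row 1; 4 bumps 5 from row 2; 5 bumps 7 from row 3; 7 starts row 4. P = [[1, 3], [4], [5], [7]].
Insert 6: appended to row 1. P = [[1, 3, 6], [4], [5], [7]].
Insert 2: 2 bumps 3 from row 1; 3 bumps 4 from row 2; 4 bumps 5 from row 3; 5 bumps 7 from row 4; 7 starts row 5. P = [[1, 2, 6], [3], [4], [5], [7]].

So P = [[1, 2, 6], [3], [4], [5], [7]].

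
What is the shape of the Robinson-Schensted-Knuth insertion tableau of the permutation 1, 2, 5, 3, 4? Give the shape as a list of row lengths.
Row-insert each entry into an empty tableau.

After inserting 1: P = [[1]].
After inserting 2: P = [[1, 2]].
After inserting 5: P = [[1, 2, 5]].
After inserting 3: P = [[1, 2, 3], [5]].
After inserting 4: P = [[1, 2, 3, 4], [5]].

The final insertion tableau P = [[1, 2, 3, 4], [5]] has shape [4, 1].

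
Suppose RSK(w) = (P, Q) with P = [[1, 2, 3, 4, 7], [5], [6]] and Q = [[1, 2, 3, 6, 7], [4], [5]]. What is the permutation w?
1 2 6 5 3 4 7

Reverse the RSK construction: for i from n down to 1, find the cell of Q containing i, remove the entry at that cell from P, and reverse-bump it up through P; the value ejected from row 1 is w(i).

Step i=7: Q has 7 at row 1, column 5; remove that cell from P, ejecting 7. So w(7) = 7. P is now [[1, 2, 3, 4], [5], [6]].
Step i=6: Q has 6 at row 1, column 4; remove that cell from P, ejecting 4. So w(6) = 4. P is now [[1, 2, 3], [5], [6]].
Step i=5: Q has 5 at row 3, column 1; remove 6 from row 3 of P and reverse-bump: 6 enters row 2 and ejects 5; 5 enters row 1 and ejects 3. So w(5) = 3. P is now [[1, 2, 5], [6]].
Step i=4: Q has 4 at row 2, column 1; remove 6 from row 2 of P and reverse-bump: 6 enters row 1 and ejects 5. So w(4) = 5. P is now [[1, 2, 6]].
Step i=3: Q has 3 at row 1, column 3; remove that cell from P, ejecting 6. So w(3) = 6. P is now [[1, 2]].
Step i=2: Q has 2 at row 1, column 2; remove that cell from P, ejecting 2. So w(2) = 2. P is now [[1]].
Step i=1: Q has 1 at row 1, column 1; remove that cell from P, ejecting 1. So w(1) = 1. P is now [].

So w = 1 2 6 5 3 4 7.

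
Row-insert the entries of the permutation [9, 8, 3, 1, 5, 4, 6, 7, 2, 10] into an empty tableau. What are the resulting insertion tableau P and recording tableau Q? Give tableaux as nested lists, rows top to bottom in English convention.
P = [[1, 2, 6, 7, 10], [3, 4], [5], [8], [9]], Q = [[1, 5, 7, 8, 10], [2, 6], [3], [4], [9]]

Insert each entry of the permutation into P by Schensted row insertion, recording in Q the position of each new cell.

After inserting 9: P = [[9]].
After inserting 8: P = [[8], [9]].
After inserting 3: P = [[3], [8], [9]].
After inserting 1: P = [[1], [3], [8], [9]].
After inserting 5: P = [[1, 5], [3], [8], [9]].
After inserting 4: P = [[1, 4], [3, 5], [8], [9]].
After inserting 6: P = [[1, 4, 6], [3, 5], [8], [9]].
After inserting 7: P = [[1, 4, 6, 7], [3, 5], [8], [9]].
After inserting 2: P = [[1, 2, 6, 7], [3, 4], [5], [8], [9]].
After inserting 10: P = [[1, 2, 6, 7, 10], [3, 4], [5], [8], [9]].

So P = [[1, 2, 6, 7, 10], [3, 4], [5], [8], [9]], Q = [[1, 5, 7, 8, 10], [2, 6], [3], [4], [9]].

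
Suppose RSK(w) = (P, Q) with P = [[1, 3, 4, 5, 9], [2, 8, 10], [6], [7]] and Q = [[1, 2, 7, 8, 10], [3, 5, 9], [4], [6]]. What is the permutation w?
Reverse RSK: for i = n, n-1, ..., 1, locate i in Q, remove the corresponding corner cell from P, and reverse-bump its entry up through P; the value ejected from row 1 is w(i).

So w = 7 8 6 2 3 1 4 10 5 9.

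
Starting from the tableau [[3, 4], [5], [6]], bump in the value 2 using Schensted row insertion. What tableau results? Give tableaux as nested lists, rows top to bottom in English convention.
[[2, 4], [3], [5], [6]]

In row 1, 2 replaces 3 (the leftmost entry greater than 2); 3 is bumped to row 2. In row 2, 3 replaces 5 (the leftmost entry greater than 3); 5 is bumped to row 3. In row 3, 5 replaces 6 (the leftmost entry greater than 5); 6 is bumped to row 4. 6 starts a new row 4. The new tableau is [[2, 4], [3], [5], [6]].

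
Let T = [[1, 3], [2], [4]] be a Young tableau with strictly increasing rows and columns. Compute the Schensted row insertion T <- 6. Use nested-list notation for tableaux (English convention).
[[1, 3, 6], [2], [4]]

6 is larger than every entry of row 1, so it is appended to row 1. The new tableau is [[1, 3, 6], [2], [4]].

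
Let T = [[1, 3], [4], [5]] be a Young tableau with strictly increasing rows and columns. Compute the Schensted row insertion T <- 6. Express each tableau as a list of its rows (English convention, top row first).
6 is larger than every entry of row 1, so it is appended to row 1. The new tableau is [[1, 3, 6], [4], [5]].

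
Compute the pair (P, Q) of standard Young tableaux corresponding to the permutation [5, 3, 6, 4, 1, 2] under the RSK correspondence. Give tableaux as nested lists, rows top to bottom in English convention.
Insert each entry of the permutation into P by Schensted row insertion, recording in Q the position of each new cell.

Insert 5: appended to row 1. P = [[5]].
Insert 3: 3 bumps 5 from row 1; 5 starts row 2. P = [[3], [5]].
Insert 6: appended to row 1. P = [[3, 6], [5]].
Insert 4: 4 bumps 6 from row 1; 6 appends to row 2. P = [[3, 4], [5, 6]].
Insert 1: 1 bumps 3 from row 1; 3 bumps 5 from row 2; 5 starts row 3. P = [[1, 4], [3, 6], [5]].
Insert 2: 2 bumps 4 from row 1; 4 bumps 6 from row 2; 6 appends to row 3. P = [[1, 2], [3, 4], [5, 6]].

So P = [[1, 2], [3, 4], [5, 6]], Q = [[1, 3], [2, 4], [5, 6]].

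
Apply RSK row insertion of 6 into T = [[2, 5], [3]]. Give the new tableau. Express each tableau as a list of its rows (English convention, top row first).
6 is larger than every entry of row 1, so it is appended to row 1. The new tableau is [[2, 5, 6], [3]].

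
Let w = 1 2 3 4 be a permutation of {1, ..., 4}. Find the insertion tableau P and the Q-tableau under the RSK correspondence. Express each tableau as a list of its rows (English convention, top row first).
Insert each entry of the permutation into P by Schensted row insertion, recording in Q the position of each new cell.

After inserting 1: P = [[1]].
After inserting 2: P = [[1, 2]].
After inserting 3: P = [[1, 2, 3]].
After inserting 4: P = [[1, 2, 3, 4]].

So P = [[1, 2, 3, 4]], Q = [[1, 2, 3, 4]].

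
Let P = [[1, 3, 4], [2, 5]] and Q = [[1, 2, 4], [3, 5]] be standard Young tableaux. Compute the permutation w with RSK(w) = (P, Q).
Reverse the RSK construction: for i from n down to 1, find the cell of Q containing i, remove the entry at that cell from P, and reverse-bump it up through P; the value ejected from row 1 is w(i).

Step i=5: Q has 5 at row 2, column 2; remove 5 from row 2 of P and reverse-bump: 5 enters row 1 and ejects 4. So w(5) = 4. P is now [[1, 3, 5], [2]].
Step i=4: Q has 4 at row 1, column 3; remove that cell from P, ejecting 5. So w(4) = 5. P is now [[1, 3], [2]].
Step i=3: Q has 3 at row 2, column 1; remove 2 from row 2 of P and reverse-bump: 2 enters row 1 and ejects 1. So w(3) = 1. P is now [[2, 3]].
Step i=2: Q has 2 at row 1, column 2; remove that cell from P, ejecting 3. So w(2) = 3. P is now [[2]].
Step i=1: Q has 1 at row 1, column 1; remove that cell from P, ejecting 2. So w(1) = 2. P is now [].

So w = 2 3 1 5 4.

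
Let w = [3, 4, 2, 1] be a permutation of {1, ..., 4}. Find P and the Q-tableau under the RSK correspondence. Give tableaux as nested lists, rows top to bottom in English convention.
Insert each entry of the permutation into P by Schensted row insertion, recording in Q the position of each new cell.

After inserting 3: P = [[3]].
After inserting 4: P = [[3, 4]].
After inserting 2: P = [[2, 4], [3]].
After inserting 1: P = [[1, 4], [2], [3]].

So P = [[1, 4], [2], [3]], Q = [[1, 2], [3], [4]].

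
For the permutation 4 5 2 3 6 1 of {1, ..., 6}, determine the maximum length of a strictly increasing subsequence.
3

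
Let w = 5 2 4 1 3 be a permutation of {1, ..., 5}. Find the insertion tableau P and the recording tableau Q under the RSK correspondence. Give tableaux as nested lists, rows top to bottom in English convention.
Insert each entry of the permutation into P by Schensted row insertion, recording in Q the position of each new cell.

Insert 5: appended to row 1. P = [[5]].
Insert 2: 2 bumps 5 from row 1; 5 starts row 2. P = [[2], [5]].
Insert 4: appended to row 1. P = [[2, 4], [5]].
Insert 1: 1 bumps 2 from row 1; 2 bumps 5 from row 2; 5 starts row 3. P = [[1, 4], [2], [5]].
Insert 3: 3 bumps 4 from row 1; 4 appends to row 2. P = [[1, 3], [2, 4], [5]].

So P = [[1, 3], [2, 4], [5]], Q = [[1, 3], [2, 5], [4]].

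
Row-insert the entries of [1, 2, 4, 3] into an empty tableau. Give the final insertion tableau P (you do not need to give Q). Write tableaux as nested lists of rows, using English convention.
P = [[1, 2, 3], [4]]

Insert 1: appended to row 1. P = [[1]].
Insert 2: appended to row 1. P = [[1, 2]].
Insert 4: appended to row 1. P = [[1, 2, 4]].
Insert 3: 3 bumps 4 from row 1; 4 starts row 2. P = [[1, 2, 3], [4]].

So P = [[1, 2, 3], [4]].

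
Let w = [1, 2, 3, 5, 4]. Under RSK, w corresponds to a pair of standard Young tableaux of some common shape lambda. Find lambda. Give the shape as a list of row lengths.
Row-insert each entry into an empty tableau.

After inserting 1: P = [[1]].
After inserting 2: P = [[1, 2]].
After inserting 3: P = [[1, 2, 3]].
After inserting 5: P = [[1, 2, 3, 5]].
After inserting 4: P = [[1, 2, 3, 4], [5]].

The final insertion tableau P = [[1, 2, 3, 4], [5]] has shape [4, 1].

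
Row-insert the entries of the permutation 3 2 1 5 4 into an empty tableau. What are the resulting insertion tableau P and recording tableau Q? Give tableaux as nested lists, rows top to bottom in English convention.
Insert each entry of the permutation into P by Schensted row insertion, recording in Q the position of each new cell.

Insert 3: appended to row 1. P = [[3]].
Insert 2: 2 bumps 3 from row 1; 3 starts row 2. P = [[2], [3]].
Insert 1: 1 bumps 2 from row 1; 2 bumps 3 from row 2; 3 starts row 3. P = [[1], [2], [3]].
Insert 5: appended to row 1. P = [[1, 5], [2], [3]].
Insert 4: 4 bumps 5 from row 1; 5 appends to row 2. P = [[1, 4], [2, 5], [3]].

So P = [[1, 4], [2, 5], [3]], Q = [[1, 4], [2, 5], [3]].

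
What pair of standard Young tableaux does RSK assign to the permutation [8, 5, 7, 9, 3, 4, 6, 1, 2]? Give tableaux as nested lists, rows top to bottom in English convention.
Insert each entry of the permutation into P by Schensted row insertion, recording in Q the position of each new cell.

Insert 8: appended to row 1. P = [[8]].
Insert 5: 5 bumps 8 from row 1; 8 starts row 2. P = [[5], [8]].
Insert 7: appended to row 1. P = [[5, 7], [8]].
Insert 9: appended to row 1. P = [[5, 7, 9], [8]].
Insert 3: 3 bumps 5 from row 1; 5 bumps 8 from row 2; 8 starts row 3. P = [[3, 7, 9], [5], [8]].
Insert 4: 4 bumps 7 from row 1; 7 appends to row 2. P = [[3, 4, 9], [5, 7], [8]].
Insert 6: 6 bumps 9 from row 1; 9 appends to row 2. P = [[3, 4, 6], [5, 7, 9], [8]].
Insert 1: 1 bumps 3 from row 1; 3 bumps 5 from row 2; 5 bumps 8 from row 3; 8 starts row 4. P = [[1, 4, 6], [3, 7, 9], [5], [8]].
Insert 2: 2 bumps 4 from row 1; 4 bumps 7 from row 2; 7 appends to row 3. P = [[1, 2, 6], [3, 4, 9], [5, 7], [8]].

So P = [[1, 2, 6], [3, 4, 9], [5, 7], [8]], Q = [[1, 3, 4], [2, 6, 7], [5, 9], [8]].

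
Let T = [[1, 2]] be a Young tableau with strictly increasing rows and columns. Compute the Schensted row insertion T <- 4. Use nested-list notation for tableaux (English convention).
[[1, 2, 4]]

4 is larger than every entry of row 1, so it is appended to row 1. The new tableau is [[1, 2, 4]].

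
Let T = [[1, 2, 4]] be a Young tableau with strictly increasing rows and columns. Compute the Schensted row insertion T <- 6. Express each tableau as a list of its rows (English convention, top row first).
6 is larger than every entry of row 1, so it is appended to row 1. The new tableau is [[1, 2, 4, 6]].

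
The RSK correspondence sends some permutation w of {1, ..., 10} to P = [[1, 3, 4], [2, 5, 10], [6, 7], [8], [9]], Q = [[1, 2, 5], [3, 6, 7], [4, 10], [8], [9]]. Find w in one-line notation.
6 9 8 2 10 3 7 5 1 4

Reverse the RSK construction: for i from n down to 1, find the cell of Q containing i, remove the entry at that cell from P, and reverse-bump it up through P; the value ejected from row 1 is w(i).

Step i=10: Q has 10 at row 3, column 2; remove 7 from row 3 of P and reverse-bump: 7 enters row 2 and ejects 5; 5 enters row 1 and ejects 4. So w(10) = 4. P is now [[1, 3, 5], [2, 7, 10], [6], [8], [9]].
Step i=9: Q has 9 at row 5, column 1; remove 9 from row 5 of P and reverse-bump: 9 enters row 4 and ejects 8; 8 enters row 3 and ejects 6; 6 enters row 2 and ejects 2; 2 enters row 1 and ejects 1. So w(9) = 1. P is now [[2, 3, 5], [6, 7, 10], [8], [9]].
Step i=8: Q has 8 at row 4, column 1; remove 9 from row 4 of P and reverse-bump: 9 enters row 3 and ejects 8; 8 enters row 2 and ejects 7; 7 enters row 1 and ejects 5. So w(8) = 5. P is now [[2, 3, 7], [6, 8, 10], [9]].
Step i=7: Q has 7 at row 2, column 3; remove 10 from row 2 of P and reverse-bump: 10 enters row 1 and ejects 7. So w(7) = 7. P is now [[2, 3, 10], [6, 8], [9]].
Step i=6: Q has 6 at row 2, column 2; remove 8 from row 2 of P and reverse-bump: 8 enters row 1 and ejects 3. So w(6) = 3. P is now [[2, 8, 10], [6], [9]].
Step i=5: Q has 5 at row 1, column 3; remove that cell from P, ejecting 10. So w(5) = 10. P is now [[2, 8], [6], [9]].
Step i=4: Q has 4 at row 3, column 1; remove 9 from row 3 of P and reverse-bump: 9 enters row 2 and ejects 6; 6 enters row 1 and ejects 2. So w(4) = 2. P is now [[6, 8], [9]].
Step i=3: Q has 3 at row 2, column 1; remove 9 from row 2 of P and reverse-bump: 9 enters row 1 and ejects 8. So w(3) = 8. P is now [[6, 9]].
Step i=2: Q has 2 at row 1, column 2; remove that cell from P, ejecting 9. So w(2) = 9. P is now [[6]].
Step i=1: Q has 1 at row 1, column 1; remove that cell from P, ejecting 6. So w(1) = 6. P is now [].

So w = 6 9 8 2 10 3 7 5 1 4.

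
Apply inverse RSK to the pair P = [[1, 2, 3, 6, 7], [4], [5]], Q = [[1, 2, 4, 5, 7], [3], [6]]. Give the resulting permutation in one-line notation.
Reverse the RSK construction: for i from n down to 1, find the cell of Q containing i, remove the entry at that cell from P, and reverse-bump it up through P; the value ejected from row 1 is w(i).

Step i=7: Q has 7 at row 1, column 5; remove that cell from P, ejecting 7. So w(7) = 7. P is now [[1, 2, 3, 6], [4], [5]].
Step i=6: Q has 6 at row 3, column 1; remove 5 from row 3 of P and reverse-bump: 5 enters row 2 and ejects 4; 4 enters row 1 and ejects 3. So w(6) = 3. P is now [[1, 2, 4, 6], [5]].
Step i=5: Q has 5 at row 1, column 4; remove that cell from P, ejecting 6. So w(5) = 6. P is now [[1, 2, 4], [5]].
Step i=4: Q has 4 at row 1, column 3; remove that cell from P, ejecting 4. So w(4) = 4. P is now [[1, 2], [5]].
Step i=3: Q has 3 at row 2, column 1; remove 5 from row 2 of P and reverse-bump: 5 enters row 1 and ejects 2. So w(3) = 2. P is now [[1, 5]].
Step i=2: Q has 2 at row 1, column 2; remove that cell from P, ejecting 5. So w(2) = 5. P is now [[1]].
Step i=1: Q has 1 at row 1, column 1; remove that cell from P, ejecting 1. So w(1) = 1. P is now [].

So w = 1 5 2 4 6 3 7.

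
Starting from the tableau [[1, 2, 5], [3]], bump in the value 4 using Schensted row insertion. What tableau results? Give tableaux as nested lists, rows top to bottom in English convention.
In row 1, 4 replaces 5 (the leftmost entry greater than 4); 5 is bumped to row 2. 5 is appended to row 2. The new tableau is [[1, 2, 4], [3, 5]].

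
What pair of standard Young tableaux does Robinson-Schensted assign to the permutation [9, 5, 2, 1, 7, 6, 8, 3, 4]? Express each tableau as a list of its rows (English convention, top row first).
P = [[1, 3, 4], [2, 6, 8], [5, 7], [9]], Q = [[1, 5, 7], [2, 6, 9], [3, 8], [4]]

Insert each entry of the permutation into P by Schensted row insertion, recording in Q the position of each new cell.

Insert 9: appended to row 1. P = [[9]].
Insert 5: 5 bumps 9 from row 1; 9 starts row 2. P = [[5], [9]].
Insert 2: 2 bumps 5 from row 1; 5 bumps 9 from row 2; 9 starts row 3. P = [[2], [5], [9]].
Insert 1: 1 bumps 2 from row 1; 2 bumps 5 from row 2; 5 bumps 9 from row 3; 9 starts row 4. P = [[1], [2], [5], [9]].
Insert 7: appended to row 1. P = [[1, 7], [2], [5], [9]].
Insert 6: 6 bumps 7 from row 1; 7 appends to row 2. P = [[1, 6], [2, 7], [5], [9]].
Insert 8: appended to row 1. P = [[1, 6, 8], [2, 7], [5], [9]].
Insert 3: 3 bumps 6 from row 1; 6 bumps 7 from row 2; 7 appends to row 3. P = [[1, 3, 8], [2, 6], [5, 7], [9]].
Insert 4: 4 bumps 8 from row 1; 8 appends to row 2. P = [[1, 3, 4], [2, 6, 8], [5, 7], [9]].

So P = [[1, 3, 4], [2, 6, 8], [5, 7], [9]], Q = [[1, 5, 7], [2, 6, 9], [3, 8], [4]].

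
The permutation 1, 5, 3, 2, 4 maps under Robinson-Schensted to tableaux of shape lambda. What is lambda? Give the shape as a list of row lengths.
[3, 1, 1]

Row-insert each entry into an empty tableau.

After inserting 1: P = [[1]].
After inserting 5: P = [[1, 5]].
After inserting 3: P = [[1, 3], [5]].
After inserting 2: P = [[1, 2], [3], [5]].
After inserting 4: P = [[1, 2, 4], [3], [5]].

The final insertion tableau P = [[1, 2, 4], [3], [5]] has shape [3, 1, 1].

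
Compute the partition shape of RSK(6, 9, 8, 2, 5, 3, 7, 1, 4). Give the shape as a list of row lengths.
[3, 2, 2, 1, 1]

Row-insert each entry into an empty tableau.

After inserting 6: P = [[6]].
After inserting 9: P = [[6, 9]].
After inserting 8: P = [[6, 8], [9]].
After inserting 2: P = [[2, 8], [6], [9]].
After inserting 5: P = [[2, 5], [6, 8], [9]].
After inserting 3: P = [[2, 3], [5, 8], [6], [9]].
After inserting 7: P = [[2, 3, 7], [5, 8], [6], [9]].
After inserting 1: P = [[1, 3, 7], [2, 8], [5], [6], [9]].
After inserting 4: P = [[1, 3, 4], [2, 7], [5, 8], [6], [9]].

The final insertion tableau P = [[1, 3, 4], [2, 7], [5, 8], [6], [9]] has shape [3, 2, 2, 1, 1].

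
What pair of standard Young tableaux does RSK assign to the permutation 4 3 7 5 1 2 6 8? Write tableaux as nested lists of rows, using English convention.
Insert each entry of the permutation into P by Schensted row insertion, recording in Q the position of each new cell.

Insert 4: appended to row 1. P = [[4]].
Insert 3: 3 bumps 4 from row 1; 4 starts row 2. P = [[3], [4]].
Insert 7: appended to row 1. P = [[3, 7], [4]].
Insert 5: 5 bumps 7 from row 1; 7 appends to row 2. P = [[3, 5], [4, 7]].
Insert 1: 1 bumps 3 from row 1; 3 bumps 4 from row 2; 4 starts row 3. P = [[1, 5], [3, 7], [4]].
Insert 2: 2 bumps 5 from row 1; 5 bumps 7 from row 2; 7 appends to row 3. P = [[1, 2], [3, 5], [4, 7]].
Insert 6: appended to row 1. P = [[1, 2, 6], [3, 5], [4, 7]].
Insert 8: appended to row 1. P = [[1, 2, 6, 8], [3, 5], [4, 7]].

So P = [[1, 2, 6, 8], [3, 5], [4, 7]], Q = [[1, 3, 7, 8], [2, 4], [5, 6]].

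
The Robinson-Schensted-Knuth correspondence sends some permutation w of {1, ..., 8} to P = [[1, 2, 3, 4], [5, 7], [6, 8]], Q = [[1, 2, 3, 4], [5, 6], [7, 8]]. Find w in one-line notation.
1 2 6 8 5 7 3 4

Reverse the RSK construction: for i from n down to 1, find the cell of Q containing i, remove the entry at that cell from P, and reverse-bump it up through P; the value ejected from row 1 is w(i).

Step i=8: Q has 8 at row 3, column 2; remove 8 from row 3 of P and reverse-bump: 8 enters row 2 and ejects 7; 7 enters row 1 and ejects 4. So w(8) = 4. P is now [[1, 2, 3, 7], [5, 8], [6]].
Step i=7: Q has 7 at row 3, column 1; remove 6 from row 3 of P and reverse-bump: 6 enters row 2 and ejects 5; 5 enters row 1 and ejects 3. So w(7) = 3. P is now [[1, 2, 5, 7], [6, 8]].
Step i=6: Q has 6 at row 2, column 2; remove 8 from row 2 of P and reverse-bump: 8 enters row 1 and ejects 7. So w(6) = 7. P is now [[1, 2, 5, 8], [6]].
Step i=5: Q has 5 at row 2, column 1; remove 6 from row 2 of P and reverse-bump: 6 enters row 1 and ejects 5. So w(5) = 5. P is now [[1, 2, 6, 8]].
Step i=4: Q has 4 at row 1, column 4; remove that cell from P, ejecting 8. So w(4) = 8. P is now [[1, 2, 6]].
Step i=3: Q has 3 at row 1, column 3; remove that cell from P, ejecting 6. So w(3) = 6. P is now [[1, 2]].
Step i=2: Q has 2 at row 1, column 2; remove that cell from P, ejecting 2. So w(2) = 2. P is now [[1]].
Step i=1: Q has 1 at row 1, column 1; remove that cell from P, ejecting 1. So w(1) = 1. P is now [].

So w = 1 2 6 8 5 7 3 4.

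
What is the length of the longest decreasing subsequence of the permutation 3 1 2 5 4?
2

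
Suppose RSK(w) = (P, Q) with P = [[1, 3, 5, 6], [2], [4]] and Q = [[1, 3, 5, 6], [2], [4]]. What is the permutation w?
Reverse the RSK construction: for i from n down to 1, find the cell of Q containing i, remove the entry at that cell from P, and reverse-bump it up through P; the value ejected from row 1 is w(i).

Step i=6: Q has 6 at row 1, column 4; remove that cell from P, ejecting 6. So w(6) = 6. P is now [[1, 3, 5], [2], [4]].
Step i=5: Q has 5 at row 1, column 3; remove that cell from P, ejecting 5. So w(5) = 5. P is now [[1, 3], [2], [4]].
Step i=4: Q has 4 at row 3, column 1; remove 4 from row 3 of P and reverse-bump: 4 enters row 2 and ejects 2; 2 enters row 1 and ejects 1. So w(4) = 1. P is now [[2, 3], [4]].
Step i=3: Q has 3 at row 1, column 2; remove that cell from P, ejecting 3. So w(3) = 3. P is now [[2], [4]].
Step i=2: Q has 2 at row 2, column 1; remove 4 from row 2 of P and reverse-bump: 4 enters row 1 and ejects 2. So w(2) = 2. P is now [[4]].
Step i=1: Q has 1 at row 1, column 1; remove that cell from P, ejecting 4. So w(1) = 4. P is now [].

So w = 4 2 3 1 5 6.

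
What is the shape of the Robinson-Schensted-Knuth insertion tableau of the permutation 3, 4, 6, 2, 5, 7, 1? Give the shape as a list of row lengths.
[4, 2, 1]

RSK row insertion gives P = [[1, 4, 5, 7], [2, 6], [3]], which has shape [4, 2, 1].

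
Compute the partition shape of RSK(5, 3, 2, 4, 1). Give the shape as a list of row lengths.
[2, 1, 1, 1]

Row-insert each entry into an empty tableau.

After inserting 5: P = [[5]].
After inserting 3: P = [[3], [5]].
After inserting 2: P = [[2], [3], [5]].
After inserting 4: P = [[2, 4], [3], [5]].
After inserting 1: P = [[1, 4], [2], [3], [5]].

The final insertion tableau P = [[1, 4], [2], [3], [5]] has shape [2, 1, 1, 1].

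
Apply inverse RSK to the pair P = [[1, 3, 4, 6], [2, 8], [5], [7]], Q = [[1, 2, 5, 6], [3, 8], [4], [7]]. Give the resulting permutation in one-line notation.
2 7 5 3 4 8 1 6

Reverse the RSK construction: for i from n down to 1, find the cell of Q containing i, remove the entry at that cell from P, and reverse-bump it up through P; the value ejected from row 1 is w(i).

Step i=8: Q has 8 at row 2, column 2; remove 8 from row 2 of P and reverse-bump: 8 enters row 1 and ejects 6. So w(8) = 6. P is now [[1, 3, 4, 8], [2], [5], [7]].
Step i=7: Q has 7 at row 4, column 1; remove 7 from row 4 of P and reverse-bump: 7 enters row 3 and ejects 5; 5 enters row 2 and ejects 2; 2 enters row 1 and ejects 1. So w(7) = 1. P is now [[2, 3, 4, 8], [5], [7]].
Step i=6: Q has 6 at row 1, column 4; remove that cell from P, ejecting 8. So w(6) = 8. P is now [[2, 3, 4], [5], [7]].
Step i=5: Q has 5 at row 1, column 3; remove that cell from P, ejecting 4. So w(5) = 4. P is now [[2, 3], [5], [7]].
Step i=4: Q has 4 at row 3, column 1; remove 7 from row 3 of P and reverse-bump: 7 enters row 2 and ejects 5; 5 enters row 1 and ejects 3. So w(4) = 3. P is now [[2, 5], [7]].
Step i=3: Q has 3 at row 2, column 1; remove 7 from row 2 of P and reverse-bump: 7 enters row 1 and ejects 5. So w(3) = 5. P is now [[2, 7]].
Step i=2: Q has 2 at row 1, column 2; remove that cell from P, ejecting 7. So w(2) = 7. P is now [[2]].
Step i=1: Q has 1 at row 1, column 1; remove that cell from P, ejecting 2. So w(1) = 2. P is now [].

So w = 2 7 5 3 4 8 1 6.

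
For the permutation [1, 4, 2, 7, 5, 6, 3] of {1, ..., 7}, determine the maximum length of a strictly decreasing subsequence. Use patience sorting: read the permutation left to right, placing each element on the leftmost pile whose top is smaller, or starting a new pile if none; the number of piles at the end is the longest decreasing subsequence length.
1: new pile. tops = [1]
4: onto pile 1 (replacing 1). tops = [4]
2: new pile. tops = [4, 2]
7: onto pile 1 (replacing 4). tops = [7, 2]
5: onto pile 2 (replacing 2). tops = [7, 5]
6: onto pile 2 (replacing 5). tops = [7, 6]
3: new pile. tops = [7, 6, 3]

3 piles, so the longest decreasing subsequence has length 3.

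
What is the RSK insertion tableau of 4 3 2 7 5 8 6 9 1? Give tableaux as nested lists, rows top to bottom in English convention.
Insert 4: appended to row 1. P = [[4]].
Insert 3: 3 bumps 4 from row 1; 4 starts row 2. P = [[3], [4]].
Insert 2: 2 bumps 3 from row 1; 3 bumps 4 from row 2; 4 starts row 3. P = [[2], [3], [4]].
Insert 7: appended to row 1. P = [[2, 7], [3], [4]].
Insert 5: 5 bumps 7 from row 1; 7 appends to row 2. P = [[2, 5], [3, 7], [4]].
Insert 8: appended to row 1. P = [[2, 5, 8], [3, 7], [4]].
Insert 6: 6 bumps 8 from row 1; 8 appends to row 2. P = [[2, 5, 6], [3, 7, 8], [4]].
Insert 9: appended to row 1. P = [[2, 5, 6, 9], [3, 7, 8], [4]].
Insert 1: 1 bumps 2 from row 1; 2 bumps 3 from row 2; 3 bumps 4 from row 3; 4 starts row 4. P = [[1, 5, 6, 9], [2, 7, 8], [3], [4]].

So P = [[1, 5, 6, 9], [2, 7, 8], [3], [4]].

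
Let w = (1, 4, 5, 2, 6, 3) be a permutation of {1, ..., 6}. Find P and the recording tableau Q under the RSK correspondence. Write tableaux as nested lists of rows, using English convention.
Insert each entry of the permutation into P by Schensted row insertion, recording in Q the position of each new cell.

Insert 1: appended to row 1. P = [[1]], Q = [[1]].
Insert 4: appended to row 1. P = [[1, 4]], Q = [[1, 2]].
Insert 5: appended to row 1. P = [[1, 4, 5]], Q = [[1, 2, 3]].
Insert 2: 2 bumps 4 from row 1; 4 starts row 2. P = [[1, 2, 5], [4]], Q = [[1, 2, 3], [4]].
Insert 6: appended to row 1. P = [[1, 2, 5, 6], [4]], Q = [[1, 2, 3, 5], [4]].
Insert 3: 3 bumps 5 from row 1; 5 appends to row 2. P = [[1, 2, 3, 6], [4, 5]], Q = [[1, 2, 3, 5], [4, 6]].

So P = [[1, 2, 3, 6], [4, 5]], Q = [[1, 2, 3, 5], [4, 6]].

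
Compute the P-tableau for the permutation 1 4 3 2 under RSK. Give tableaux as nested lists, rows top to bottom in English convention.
Insert 1: appended to row 1. P = [[1]].
Insert 4: appended to row 1. P = [[1, 4]].
Insert 3: 3 bumps 4 from row 1; 4 starts row 2. P = [[1, 3], [4]].
Insert 2: 2 bumps 3 from row 1; 3 bumps 4 from row 2; 4 starts row 3. P = [[1, 2], [3], [4]].

So P = [[1, 2], [3], [4]].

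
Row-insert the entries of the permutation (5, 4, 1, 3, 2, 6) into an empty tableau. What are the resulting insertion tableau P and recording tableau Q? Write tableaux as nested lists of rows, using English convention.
P = [[1, 2, 6], [3], [4], [5]], Q = [[1, 4, 6], [2], [3], [5]]

Insert each entry of the permutation into P by Schensted row insertion, recording in Q the position of each new cell.

After inserting 5: P = [[5]].
After inserting 4: P = [[4], [5]].
After inserting 1: P = [[1], [4], [5]].
After inserting 3: P = [[1, 3], [4], [5]].
After inserting 2: P = [[1, 2], [3], [4], [5]].
After inserting 6: P = [[1, 2, 6], [3], [4], [5]].

So P = [[1, 2, 6], [3], [4], [5]], Q = [[1, 4, 6], [2], [3], [5]].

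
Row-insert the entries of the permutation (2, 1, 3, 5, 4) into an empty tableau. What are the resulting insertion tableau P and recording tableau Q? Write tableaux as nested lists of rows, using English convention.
Insert each entry of the permutation into P by Schensted row insertion, recording in Q the position of each new cell.

Insert 2: appended to row 1. P = [[2]].
Insert 1: 1 bumps 2 from row 1; 2 starts row 2. P = [[1], [2]].
Insert 3: appended to row 1. P = [[1, 3], [2]].
Insert 5: appended to row 1. P = [[1, 3, 5], [2]].
Insert 4: 4 bumps 5 from row 1; 5 appends to row 2. P = [[1, 3, 4], [2, 5]].

So P = [[1, 3, 4], [2, 5]], Q = [[1, 3, 4], [2, 5]].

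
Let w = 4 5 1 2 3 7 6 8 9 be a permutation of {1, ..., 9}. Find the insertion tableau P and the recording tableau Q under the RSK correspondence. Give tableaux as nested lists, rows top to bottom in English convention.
Insert each entry of the permutation into P by Schensted row insertion, recording in Q the position of each new cell.

Insert 4: appended to row 1. P = [[4]].
Insert 5: appended to row 1. P = [[4, 5]].
Insert 1: 1 bumps 4 from row 1; 4 starts row 2. P = [[1, 5], [4]].
Insert 2: 2 bumps 5 from row 1; 5 appends to row 2. P = [[1, 2], [4, 5]].
Insert 3: appended to row 1. P = [[1, 2, 3], [4, 5]].
Insert 7: appended to row 1. P = [[1, 2, 3, 7], [4, 5]].
Insert 6: 6 bumps 7 from row 1; 7 appends to row 2. P = [[1, 2, 3, 6], [4, 5, 7]].
Insert 8: appended to row 1. P = [[1, 2, 3, 6, 8], [4, 5, 7]].
Insert 9: appended to row 1. P = [[1, 2, 3, 6, 8, 9], [4, 5, 7]].

So P = [[1, 2, 3, 6, 8, 9], [4, 5, 7]], Q = [[1, 2, 5, 6, 8, 9], [3, 4, 7]].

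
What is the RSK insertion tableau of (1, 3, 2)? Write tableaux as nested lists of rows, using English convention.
Insert 1: appended to row 1. P = [[1]].
Insert 3: appended to row 1. P = [[1, 3]].
Insert 2: 2 bumps 3 from row 1; 3 starts row 2. P = [[1, 2], [3]].

So P = [[1, 2], [3]].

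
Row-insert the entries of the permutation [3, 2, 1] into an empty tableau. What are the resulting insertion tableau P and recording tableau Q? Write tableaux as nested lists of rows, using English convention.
P = [[1], [2], [3]], Q = [[1], [2], [3]]

Insert each entry of the permutation into P by Schensted row insertion, recording in Q the position of each new cell.

Insert 3: appended to row 1. P = [[3]].
Insert 2: 2 bumps 3 from row 1; 3 starts row 2. P = [[2], [3]].
Insert 1: 1 bumps 2 from row 1; 2 bumps 3 from row 2; 3 starts row 3. P = [[1], [2], [3]].

So P = [[1], [2], [3]], Q = [[1], [2], [3]].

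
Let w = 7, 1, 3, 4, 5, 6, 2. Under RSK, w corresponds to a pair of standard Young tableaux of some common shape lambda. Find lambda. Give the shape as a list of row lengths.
Row-insert each entry into an empty tableau.

After inserting 7: P = [[7]].
After inserting 1: P = [[1], [7]].
After inserting 3: P = [[1, 3], [7]].
After inserting 4: P = [[1, 3, 4], [7]].
After inserting 5: P = [[1, 3, 4, 5], [7]].
After inserting 6: P = [[1, 3, 4, 5, 6], [7]].
After inserting 2: P = [[1, 2, 4, 5, 6], [3], [7]].

The final insertion tableau P = [[1, 2, 4, 5, 6], [3], [7]] has shape [5, 1, 1].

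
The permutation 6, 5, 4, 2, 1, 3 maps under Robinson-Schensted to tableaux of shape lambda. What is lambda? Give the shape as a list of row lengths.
Row-insert each entry into an empty tableau.

After inserting 6: P = [[6]].
After inserting 5: P = [[5], [6]].
After inserting 4: P = [[4], [5], [6]].
After inserting 2: P = [[2], [4], [5], [6]].
After inserting 1: P = [[1], [2], [4], [5], [6]].
After inserting 3: P = [[1, 3], [2], [4], [5], [6]].

The final insertion tableau P = [[1, 3], [2], [4], [5], [6]] has shape [2, 1, 1, 1, 1].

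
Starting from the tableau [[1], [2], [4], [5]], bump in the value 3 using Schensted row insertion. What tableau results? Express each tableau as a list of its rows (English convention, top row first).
3 is larger than every entry of row 1, so it is appended to row 1. The new tableau is [[1, 3], [2], [4], [5]].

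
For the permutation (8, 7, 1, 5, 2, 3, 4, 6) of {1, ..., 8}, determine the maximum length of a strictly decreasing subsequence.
4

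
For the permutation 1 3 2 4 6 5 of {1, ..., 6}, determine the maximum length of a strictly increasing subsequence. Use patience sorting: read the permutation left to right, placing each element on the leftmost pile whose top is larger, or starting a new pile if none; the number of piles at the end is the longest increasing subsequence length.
1: new pile. tops = [1]
3: new pile. tops = [1, 3]
2: onto pile 2 (replacing 3). tops = [1, 2]
4: new pile. tops = [1, 2, 4]
6: new pile. tops = [1, 2, 4, 6]
5: onto pile 4 (replacing 6). tops = [1, 2, 4, 5]

4 piles, so the longest increasing subsequence has length 4.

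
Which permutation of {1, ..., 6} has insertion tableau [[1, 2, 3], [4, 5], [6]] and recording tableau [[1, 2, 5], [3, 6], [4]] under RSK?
1 6 4 2 5 3

Reverse the RSK construction: for i from n down to 1, find the cell of Q containing i, remove the entry at that cell from P, and reverse-bump it up through P; the value ejected from row 1 is w(i).

Step i=6: Q has 6 at row 2, column 2; remove 5 from row 2 of P and reverse-bump: 5 enters row 1 and ejects 3. So w(6) = 3. P is now [[1, 2, 5], [4], [6]].
Step i=5: Q has 5 at row 1, column 3; remove that cell from P, ejecting 5. So w(5) = 5. P is now [[1, 2], [4], [6]].
Step i=4: Q has 4 at row 3, column 1; remove 6 from row 3 of P and reverse-bump: 6 enters row 2 and ejects 4; 4 enters row 1 and ejects 2. So w(4) = 2. P is now [[1, 4], [6]].
Step i=3: Q has 3 at row 2, column 1; remove 6 from row 2 of P and reverse-bump: 6 enters row 1 and ejects 4. So w(3) = 4. P is now [[1, 6]].
Step i=2: Q has 2 at row 1, column 2; remove that cell from P, ejecting 6. So w(2) = 6. P is now [[1]].
Step i=1: Q has 1 at row 1, column 1; remove that cell from P, ejecting 1. So w(1) = 1. P is now [].

So w = 1 6 4 2 5 3.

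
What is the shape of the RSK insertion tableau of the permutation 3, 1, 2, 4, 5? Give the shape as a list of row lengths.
[4, 1]

Row-insert each entry into an empty tableau.

After inserting 3: P = [[3]].
After inserting 1: P = [[1], [3]].
After inserting 2: P = [[1, 2], [3]].
After inserting 4: P = [[1, 2, 4], [3]].
After inserting 5: P = [[1, 2, 4, 5], [3]].

The final insertion tableau P = [[1, 2, 4, 5], [3]] has shape [4, 1].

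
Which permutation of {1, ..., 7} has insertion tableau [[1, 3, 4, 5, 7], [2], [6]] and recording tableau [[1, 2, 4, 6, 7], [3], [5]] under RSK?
2 6 3 4 1 5 7

Reverse the RSK construction: for i from n down to 1, find the cell of Q containing i, remove the entry at that cell from P, and reverse-bump it up through P; the value ejected from row 1 is w(i).

Step i=7: Q has 7 at row 1, column 5; remove that cell from P, ejecting 7. So w(7) = 7. P is now [[1, 3, 4, 5], [2], [6]].
Step i=6: Q has 6 at row 1, column 4; remove that cell from P, ejecting 5. So w(6) = 5. P is now [[1, 3, 4], [2], [6]].
Step i=5: Q has 5 at row 3, column 1; remove 6 from row 3 of P and reverse-bump: 6 enters row 2 and ejects 2; 2 enters row 1 and ejects 1. So w(5) = 1. P is now [[2, 3, 4], [6]].
Step i=4: Q has 4 at row 1, column 3; remove that cell from P, ejecting 4. So w(4) = 4. P is now [[2, 3], [6]].
Step i=3: Q has 3 at row 2, column 1; remove 6 from row 2 of P and reverse-bump: 6 enters row 1 and ejects 3. So w(3) = 3. P is now [[2, 6]].
Step i=2: Q has 2 at row 1, column 2; remove that cell from P, ejecting 6. So w(2) = 6. P is now [[2]].
Step i=1: Q has 1 at row 1, column 1; remove that cell from P, ejecting 2. So w(1) = 2. P is now [].

So w = 2 6 3 4 1 5 7.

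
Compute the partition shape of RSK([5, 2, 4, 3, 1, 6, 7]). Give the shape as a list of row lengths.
[4, 1, 1, 1]

RSK row insertion gives P = [[1, 3, 6, 7], [2], [4], [5]], which has shape [4, 1, 1, 1].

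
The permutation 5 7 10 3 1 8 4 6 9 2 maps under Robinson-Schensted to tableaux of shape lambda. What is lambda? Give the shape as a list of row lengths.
[4, 3, 2, 1]

Row-insert each entry into an empty tableau.

After inserting 5: P = [[5]].
After inserting 7: P = [[5, 7]].
After inserting 10: P = [[5, 7, 10]].
After inserting 3: P = [[3, 7, 10], [5]].
After inserting 1: P = [[1, 7, 10], [3], [5]].
After inserting 8: P = [[1, 7, 8], [3, 10], [5]].
After inserting 4: P = [[1, 4, 8], [3, 7], [5, 10]].
After inserting 6: P = [[1, 4, 6], [3, 7, 8], [5, 10]].
After inserting 9: P = [[1, 4, 6, 9], [3, 7, 8], [5, 10]].
After inserting 2: P = [[1, 2, 6, 9], [3, 4, 8], [5, 7], [10]].

The final insertion tableau P = [[1, 2, 6, 9], [3, 4, 8], [5, 7], [10]] has shape [4, 3, 2, 1].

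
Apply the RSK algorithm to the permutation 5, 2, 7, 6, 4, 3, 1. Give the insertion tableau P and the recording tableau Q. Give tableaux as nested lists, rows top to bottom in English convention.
Insert each entry of the permutation into P by Schensted row insertion, recording in Q the position of each new cell.

Insert 5: appended to row 1. P = [[5]], Q = [[1]].
Insert 2: 2 bumps 5 from row 1; 5 starts row 2. P = [[2], [5]], Q = [[1], [2]].
Insert 7: appended to row 1. P = [[2, 7], [5]], Q = [[1, 3], [2]].
Insert 6: 6 bumps 7 from row 1; 7 appends to row 2. P = [[2, 6], [5, 7]], Q = [[1, 3], [2, 4]].
Insert 4: 4 bumps 6 from row 1; 6 bumps 7 from row 2; 7 starts row 3. P = [[2, 4], [5, 6], [7]], Q = [[1, 3], [2, 4], [5]].
Insert 3: 3 bumps 4 from row 1; 4 bumps 5 from row 2; 5 bumps 7 from row 3; 7 starts row 4. P = [[2, 3], [4, 6], [5], [7]], Q = [[1, 3], [2, 4], [5], [6]].
Insert 1: 1 bumps 2 from row 1; 2 bumps 4 from row 2; 4 bumps 5 from row 3; 5 bumps 7 from row 4; 7 starts row 5. P = [[1, 3], [2, 6], [4], [5], [7]], Q = [[1, 3], [2, 4], [5], [6], [7]].

So P = [[1, 3], [2, 6], [4], [5], [7]], Q = [[1, 3], [2, 4], [5], [6], [7]].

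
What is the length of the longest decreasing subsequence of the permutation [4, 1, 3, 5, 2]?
3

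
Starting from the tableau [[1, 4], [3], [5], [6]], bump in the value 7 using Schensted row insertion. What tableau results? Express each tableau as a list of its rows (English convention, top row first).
7 is larger than every entry of row 1, so it is appended to row 1. The new tableau is [[1, 4, 7], [3], [5], [6]].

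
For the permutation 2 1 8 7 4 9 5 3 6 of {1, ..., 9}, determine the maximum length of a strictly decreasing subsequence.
4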